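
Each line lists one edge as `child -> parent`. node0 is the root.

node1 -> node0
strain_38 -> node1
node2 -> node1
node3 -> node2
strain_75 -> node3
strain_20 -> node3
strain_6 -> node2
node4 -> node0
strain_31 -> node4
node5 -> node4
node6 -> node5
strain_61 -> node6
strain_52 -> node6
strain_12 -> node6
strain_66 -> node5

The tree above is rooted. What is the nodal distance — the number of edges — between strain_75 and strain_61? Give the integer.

8

The MRCA of strain_75 and strain_61 is the root of the tree.
From strain_75 up to that node: 4 branches. From strain_61 up to the same node: 4 branches. Total: 4 + 4 = 8.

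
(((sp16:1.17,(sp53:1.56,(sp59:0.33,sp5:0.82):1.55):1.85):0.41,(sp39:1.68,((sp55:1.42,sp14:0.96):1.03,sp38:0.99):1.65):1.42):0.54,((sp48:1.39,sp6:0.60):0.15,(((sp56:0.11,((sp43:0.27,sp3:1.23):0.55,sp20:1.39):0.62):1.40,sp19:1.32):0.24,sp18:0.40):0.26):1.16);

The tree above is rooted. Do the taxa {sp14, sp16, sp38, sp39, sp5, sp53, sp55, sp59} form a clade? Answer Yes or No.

The most recent common ancestor of these taxa subtends ((sp16,(sp53,(sp59,sp5))),(sp39,((sp55,sp14),sp38))).
That clade has exactly 8 tips — every listed taxon and nothing else — so the group is monophyletic.

Yes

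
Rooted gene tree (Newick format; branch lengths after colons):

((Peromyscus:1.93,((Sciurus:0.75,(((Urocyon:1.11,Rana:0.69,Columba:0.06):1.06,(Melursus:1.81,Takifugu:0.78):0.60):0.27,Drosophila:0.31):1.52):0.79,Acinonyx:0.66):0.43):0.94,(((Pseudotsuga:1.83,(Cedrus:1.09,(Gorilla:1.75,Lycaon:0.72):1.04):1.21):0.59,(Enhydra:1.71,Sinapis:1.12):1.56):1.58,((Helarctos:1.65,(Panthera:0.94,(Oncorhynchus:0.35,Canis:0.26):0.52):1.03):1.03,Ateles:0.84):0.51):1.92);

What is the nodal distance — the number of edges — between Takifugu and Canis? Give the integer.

The MRCA of Takifugu and Canis is the root of the tree.
From Takifugu up to that node: 7 branches. From Canis up to the same node: 6 branches. Total: 7 + 6 = 13.

13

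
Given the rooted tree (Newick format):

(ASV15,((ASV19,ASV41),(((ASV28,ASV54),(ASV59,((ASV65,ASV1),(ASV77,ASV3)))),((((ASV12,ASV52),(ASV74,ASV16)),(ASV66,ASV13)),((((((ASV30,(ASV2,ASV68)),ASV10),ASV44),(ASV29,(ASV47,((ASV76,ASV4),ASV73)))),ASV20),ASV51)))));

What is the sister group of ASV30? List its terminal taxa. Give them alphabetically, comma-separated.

ASV2, ASV68

ASV30 attaches to the tree at the node subtending (ASV30,(ASV2,ASV68)).
The other lineage descending from that same node — the sister group — is (ASV2,ASV68); its 2 tips in alphabetical order are the answer.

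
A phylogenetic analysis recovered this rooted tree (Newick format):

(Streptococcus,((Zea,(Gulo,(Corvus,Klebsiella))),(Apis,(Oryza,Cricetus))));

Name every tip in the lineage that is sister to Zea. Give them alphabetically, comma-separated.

Corvus, Gulo, Klebsiella

Zea attaches to the tree at the node subtending (Zea,(Gulo,(Corvus,Klebsiella))).
The other lineage descending from that same node — the sister group — is (Gulo,(Corvus,Klebsiella)); its 3 tips in alphabetical order are the answer.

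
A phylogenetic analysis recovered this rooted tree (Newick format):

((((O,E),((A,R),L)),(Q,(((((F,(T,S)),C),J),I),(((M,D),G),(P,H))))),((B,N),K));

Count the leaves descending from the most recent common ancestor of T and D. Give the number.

11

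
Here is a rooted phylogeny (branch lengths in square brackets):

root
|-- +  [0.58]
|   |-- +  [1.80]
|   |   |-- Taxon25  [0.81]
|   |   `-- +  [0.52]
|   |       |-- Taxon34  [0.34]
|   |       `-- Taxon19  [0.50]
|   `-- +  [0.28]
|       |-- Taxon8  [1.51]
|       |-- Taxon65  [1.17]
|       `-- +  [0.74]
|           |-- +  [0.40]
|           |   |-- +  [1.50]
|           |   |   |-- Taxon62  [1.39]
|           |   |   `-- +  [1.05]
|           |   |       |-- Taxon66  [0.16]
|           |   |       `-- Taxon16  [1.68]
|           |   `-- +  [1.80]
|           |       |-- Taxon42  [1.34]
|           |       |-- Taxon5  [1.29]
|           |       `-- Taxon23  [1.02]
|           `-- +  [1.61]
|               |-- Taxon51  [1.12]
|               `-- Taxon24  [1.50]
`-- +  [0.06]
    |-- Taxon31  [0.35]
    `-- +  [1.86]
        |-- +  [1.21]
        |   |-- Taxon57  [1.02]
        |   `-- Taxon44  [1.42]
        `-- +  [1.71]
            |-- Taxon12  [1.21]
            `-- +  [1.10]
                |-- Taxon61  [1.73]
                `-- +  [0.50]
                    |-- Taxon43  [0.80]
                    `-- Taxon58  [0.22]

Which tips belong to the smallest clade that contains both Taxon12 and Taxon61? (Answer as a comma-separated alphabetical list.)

Tracing Taxon12: it sits inside (Taxon12,(Taxon61,(Taxon43,Taxon58))).
Tracing Taxon61: it sits inside (Taxon61,(Taxon43,Taxon58)).
The smallest clade enclosing both is (Taxon12,(Taxon61,(Taxon43,Taxon58))); the answer is its 4 terminal taxa in alphabetical order.

Taxon12, Taxon43, Taxon58, Taxon61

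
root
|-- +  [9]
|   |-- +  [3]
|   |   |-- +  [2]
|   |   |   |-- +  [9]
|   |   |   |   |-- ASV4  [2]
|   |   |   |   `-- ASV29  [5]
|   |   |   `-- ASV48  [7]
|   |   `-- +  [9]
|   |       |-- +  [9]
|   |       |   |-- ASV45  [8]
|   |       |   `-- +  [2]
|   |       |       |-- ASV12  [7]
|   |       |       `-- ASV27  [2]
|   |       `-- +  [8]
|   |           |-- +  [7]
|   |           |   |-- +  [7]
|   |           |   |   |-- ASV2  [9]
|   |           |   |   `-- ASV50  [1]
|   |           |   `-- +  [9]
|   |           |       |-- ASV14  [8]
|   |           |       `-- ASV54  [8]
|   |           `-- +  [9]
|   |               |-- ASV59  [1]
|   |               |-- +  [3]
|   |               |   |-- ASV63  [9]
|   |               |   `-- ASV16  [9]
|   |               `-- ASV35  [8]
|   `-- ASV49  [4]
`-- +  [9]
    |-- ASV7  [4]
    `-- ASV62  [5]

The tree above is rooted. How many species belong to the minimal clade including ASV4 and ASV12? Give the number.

The MRCA of ASV4 and ASV12 is the node subtending (((ASV4,ASV29),ASV48),((ASV45,(ASV12,ASV27)),(((ASV2,ASV50),(ASV14,ASV54)),(ASV59,(ASV63,ASV16),ASV35)))).
That clade contains 14 terminal taxa: ASV12, ASV14, ASV16, ASV2, ASV27, ASV29, ASV35, ASV4, ASV45, ASV48, ASV50, ASV54, ASV59, ASV63.

14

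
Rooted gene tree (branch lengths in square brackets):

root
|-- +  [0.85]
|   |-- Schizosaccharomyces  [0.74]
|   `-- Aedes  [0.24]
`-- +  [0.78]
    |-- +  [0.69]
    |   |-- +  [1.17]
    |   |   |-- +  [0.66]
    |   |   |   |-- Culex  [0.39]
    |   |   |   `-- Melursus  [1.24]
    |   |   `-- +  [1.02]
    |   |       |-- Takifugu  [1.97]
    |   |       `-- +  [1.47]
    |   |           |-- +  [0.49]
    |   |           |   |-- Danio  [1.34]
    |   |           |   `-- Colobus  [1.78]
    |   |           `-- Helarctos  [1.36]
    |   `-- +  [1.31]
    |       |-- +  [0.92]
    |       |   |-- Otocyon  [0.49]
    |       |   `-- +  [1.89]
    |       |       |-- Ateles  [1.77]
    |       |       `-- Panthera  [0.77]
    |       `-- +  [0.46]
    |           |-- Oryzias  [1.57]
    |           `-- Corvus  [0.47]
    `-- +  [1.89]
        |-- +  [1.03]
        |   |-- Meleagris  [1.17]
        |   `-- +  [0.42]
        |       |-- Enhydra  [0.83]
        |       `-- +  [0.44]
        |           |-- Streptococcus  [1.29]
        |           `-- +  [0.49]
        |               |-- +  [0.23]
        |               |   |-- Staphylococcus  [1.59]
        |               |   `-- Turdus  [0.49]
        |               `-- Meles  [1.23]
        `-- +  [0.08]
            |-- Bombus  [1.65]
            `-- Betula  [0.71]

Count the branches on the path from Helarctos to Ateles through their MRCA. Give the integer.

8

The MRCA of Helarctos and Ateles is the node subtending (((Culex,Melursus),(Takifugu,((Danio,Colobus),Helarctos))),((Otocyon,(Ateles,Panthera)),(Oryzias,Corvus))).
From Helarctos up to that node: 4 branches. From Ateles up to the same node: 4 branches. Total: 4 + 4 = 8.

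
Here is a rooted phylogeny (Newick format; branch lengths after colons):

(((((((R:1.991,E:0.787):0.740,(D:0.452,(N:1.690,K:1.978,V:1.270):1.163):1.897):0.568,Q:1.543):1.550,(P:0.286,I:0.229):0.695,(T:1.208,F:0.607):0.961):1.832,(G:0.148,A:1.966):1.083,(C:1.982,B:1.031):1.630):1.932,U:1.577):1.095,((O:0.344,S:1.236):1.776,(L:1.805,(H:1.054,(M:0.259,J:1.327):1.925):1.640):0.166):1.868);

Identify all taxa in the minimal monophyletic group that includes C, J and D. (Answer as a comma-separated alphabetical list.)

A, B, C, D, E, F, G, H, I, J, K, L, M, N, O, P, Q, R, S, T, U, V

Tracing C: it sits inside (C,B).
Tracing J: it sits inside (M,J).
Tracing D: it sits inside (D,(N,K,V)).
The smallest clade enclosing all 3 is the whole tree (their MRCA is the root), so the answer is all 22 tips in alphabetical order.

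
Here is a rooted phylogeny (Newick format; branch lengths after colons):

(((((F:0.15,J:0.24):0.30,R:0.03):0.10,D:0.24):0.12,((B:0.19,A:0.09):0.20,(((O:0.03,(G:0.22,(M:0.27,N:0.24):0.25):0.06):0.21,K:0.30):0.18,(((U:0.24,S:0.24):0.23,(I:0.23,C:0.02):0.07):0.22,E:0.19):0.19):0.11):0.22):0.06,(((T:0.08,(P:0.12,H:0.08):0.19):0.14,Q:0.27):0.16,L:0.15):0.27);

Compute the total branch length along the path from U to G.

1.55

The path runs U → … → MRCA → … → G; the MRCA is the node subtending (((O,(G,(M,N))),K),(((U,S),(I,C)),E)).
Branch lengths along that path: 0.24 + 0.23 + 0.22 + 0.19 + 0.18 + 0.21 + 0.06 + 0.22 = 1.55.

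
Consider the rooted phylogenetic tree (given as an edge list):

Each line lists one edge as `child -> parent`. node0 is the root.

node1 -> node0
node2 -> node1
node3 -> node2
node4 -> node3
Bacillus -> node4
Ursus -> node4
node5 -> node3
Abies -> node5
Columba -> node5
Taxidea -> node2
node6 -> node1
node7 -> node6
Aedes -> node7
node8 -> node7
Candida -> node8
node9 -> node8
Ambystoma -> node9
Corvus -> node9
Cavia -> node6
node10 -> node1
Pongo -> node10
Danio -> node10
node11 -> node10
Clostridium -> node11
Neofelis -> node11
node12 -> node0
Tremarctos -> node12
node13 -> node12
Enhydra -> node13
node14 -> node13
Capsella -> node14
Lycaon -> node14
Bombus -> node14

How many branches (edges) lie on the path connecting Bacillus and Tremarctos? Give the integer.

The MRCA of Bacillus and Tremarctos is the root of the tree.
From Bacillus up to that node: 5 branches. From Tremarctos up to the same node: 2 branches. Total: 5 + 2 = 7.

7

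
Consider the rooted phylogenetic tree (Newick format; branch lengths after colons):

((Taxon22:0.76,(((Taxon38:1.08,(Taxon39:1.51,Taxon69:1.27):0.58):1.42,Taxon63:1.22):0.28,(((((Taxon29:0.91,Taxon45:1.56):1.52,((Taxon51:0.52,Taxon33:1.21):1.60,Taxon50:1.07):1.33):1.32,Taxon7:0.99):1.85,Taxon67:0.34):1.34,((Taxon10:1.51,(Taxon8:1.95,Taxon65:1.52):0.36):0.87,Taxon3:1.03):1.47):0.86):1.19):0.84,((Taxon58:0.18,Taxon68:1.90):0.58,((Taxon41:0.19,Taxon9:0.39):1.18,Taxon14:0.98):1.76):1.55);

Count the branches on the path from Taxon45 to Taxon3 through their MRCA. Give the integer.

7

The MRCA of Taxon45 and Taxon3 is the node subtending (((((Taxon29,Taxon45),((Taxon51,Taxon33),Taxon50)),Taxon7),Taxon67),((Taxon10,(Taxon8,Taxon65)),Taxon3)).
From Taxon45 up to that node: 5 branches. From Taxon3 up to the same node: 2 branches. Total: 5 + 2 = 7.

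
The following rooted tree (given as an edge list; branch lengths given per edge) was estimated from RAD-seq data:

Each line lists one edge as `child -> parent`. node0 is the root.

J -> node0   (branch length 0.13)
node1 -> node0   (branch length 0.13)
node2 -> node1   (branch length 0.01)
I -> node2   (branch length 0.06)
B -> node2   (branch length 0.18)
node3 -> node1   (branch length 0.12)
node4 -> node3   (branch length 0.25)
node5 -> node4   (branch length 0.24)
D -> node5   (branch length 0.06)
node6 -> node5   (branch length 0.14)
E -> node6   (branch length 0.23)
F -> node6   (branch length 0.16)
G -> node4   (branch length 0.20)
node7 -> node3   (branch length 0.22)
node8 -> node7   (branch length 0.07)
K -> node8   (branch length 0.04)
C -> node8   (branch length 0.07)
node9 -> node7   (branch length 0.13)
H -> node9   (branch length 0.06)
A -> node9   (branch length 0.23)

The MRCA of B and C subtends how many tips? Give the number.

10

The MRCA of B and C is the node subtending ((I,B),(((D,(E,F)),G),((K,C),(H,A)))).
That clade contains 10 terminal taxa: A, B, C, D, E, F, G, H, I, K.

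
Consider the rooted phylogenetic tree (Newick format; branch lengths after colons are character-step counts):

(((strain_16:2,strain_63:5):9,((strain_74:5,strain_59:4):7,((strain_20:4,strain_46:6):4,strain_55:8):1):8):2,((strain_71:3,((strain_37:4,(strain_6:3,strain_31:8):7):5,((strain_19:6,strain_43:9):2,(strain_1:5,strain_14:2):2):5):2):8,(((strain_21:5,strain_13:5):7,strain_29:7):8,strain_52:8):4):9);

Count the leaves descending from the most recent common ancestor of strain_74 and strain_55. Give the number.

The MRCA of strain_74 and strain_55 is the node subtending ((strain_74,strain_59),((strain_20,strain_46),strain_55)).
That clade contains 5 terminal taxa: strain_20, strain_46, strain_55, strain_59, strain_74.

5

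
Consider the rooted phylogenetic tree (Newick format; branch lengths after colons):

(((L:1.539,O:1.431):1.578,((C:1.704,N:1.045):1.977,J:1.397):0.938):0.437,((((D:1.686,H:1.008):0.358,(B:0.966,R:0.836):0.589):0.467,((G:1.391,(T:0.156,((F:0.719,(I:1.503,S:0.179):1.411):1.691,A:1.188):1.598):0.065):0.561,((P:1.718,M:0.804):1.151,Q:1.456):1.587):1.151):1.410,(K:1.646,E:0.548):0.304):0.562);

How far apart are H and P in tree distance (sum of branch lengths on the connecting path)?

The path runs H → … → MRCA → … → P; the MRCA is the node subtending (((D,H),(B,R)),((G,(T,((F,(I,S)),A))),((P,M),Q))).
Branch lengths along that path: 1.008 + 0.358 + 0.467 + 1.151 + 1.587 + 1.151 + 1.718 = 7.440.

7.440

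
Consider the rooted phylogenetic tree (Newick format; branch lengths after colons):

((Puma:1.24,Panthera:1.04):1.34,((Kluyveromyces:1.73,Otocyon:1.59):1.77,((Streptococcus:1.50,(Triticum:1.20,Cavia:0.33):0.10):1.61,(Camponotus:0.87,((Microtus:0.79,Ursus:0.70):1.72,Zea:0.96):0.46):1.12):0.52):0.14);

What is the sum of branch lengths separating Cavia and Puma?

The path runs Cavia → … → MRCA → … → Puma; the MRCA is the root of the tree.
Branch lengths along that path: 0.33 + 0.10 + 1.61 + 0.52 + 0.14 + 1.34 + 1.24 = 5.28.

5.28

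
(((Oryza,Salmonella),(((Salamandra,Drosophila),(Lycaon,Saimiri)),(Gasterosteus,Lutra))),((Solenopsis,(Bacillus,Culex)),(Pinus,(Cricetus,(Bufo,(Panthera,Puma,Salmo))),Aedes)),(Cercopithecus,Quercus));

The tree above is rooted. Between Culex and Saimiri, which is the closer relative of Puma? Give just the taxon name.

Culex

The MRCA of Puma and Culex subtends ((Solenopsis,(Bacillus,Culex)),(Pinus,(Cricetus,(Bufo,(Panthera,Puma,Salmo))),Aedes)) (10 taxa).
The MRCA of Puma and Saimiri is the root, subtending the entire tree (20 taxa).
The first is nested inside the second, so Puma shares a more recent common ancestor with Culex.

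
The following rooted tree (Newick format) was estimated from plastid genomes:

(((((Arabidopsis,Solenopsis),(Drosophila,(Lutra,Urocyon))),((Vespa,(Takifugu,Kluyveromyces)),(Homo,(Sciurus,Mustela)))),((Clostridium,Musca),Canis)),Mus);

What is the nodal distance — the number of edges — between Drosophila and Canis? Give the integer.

The MRCA of Drosophila and Canis is the node subtending ((((Arabidopsis,Solenopsis),(Drosophila,(Lutra,Urocyon))),((Vespa,(Takifugu,Kluyveromyces)),(Homo,(Sciurus,Mustela)))),((Clostridium,Musca),Canis)).
From Drosophila up to that node: 4 branches. From Canis up to the same node: 2 branches. Total: 4 + 2 = 6.

6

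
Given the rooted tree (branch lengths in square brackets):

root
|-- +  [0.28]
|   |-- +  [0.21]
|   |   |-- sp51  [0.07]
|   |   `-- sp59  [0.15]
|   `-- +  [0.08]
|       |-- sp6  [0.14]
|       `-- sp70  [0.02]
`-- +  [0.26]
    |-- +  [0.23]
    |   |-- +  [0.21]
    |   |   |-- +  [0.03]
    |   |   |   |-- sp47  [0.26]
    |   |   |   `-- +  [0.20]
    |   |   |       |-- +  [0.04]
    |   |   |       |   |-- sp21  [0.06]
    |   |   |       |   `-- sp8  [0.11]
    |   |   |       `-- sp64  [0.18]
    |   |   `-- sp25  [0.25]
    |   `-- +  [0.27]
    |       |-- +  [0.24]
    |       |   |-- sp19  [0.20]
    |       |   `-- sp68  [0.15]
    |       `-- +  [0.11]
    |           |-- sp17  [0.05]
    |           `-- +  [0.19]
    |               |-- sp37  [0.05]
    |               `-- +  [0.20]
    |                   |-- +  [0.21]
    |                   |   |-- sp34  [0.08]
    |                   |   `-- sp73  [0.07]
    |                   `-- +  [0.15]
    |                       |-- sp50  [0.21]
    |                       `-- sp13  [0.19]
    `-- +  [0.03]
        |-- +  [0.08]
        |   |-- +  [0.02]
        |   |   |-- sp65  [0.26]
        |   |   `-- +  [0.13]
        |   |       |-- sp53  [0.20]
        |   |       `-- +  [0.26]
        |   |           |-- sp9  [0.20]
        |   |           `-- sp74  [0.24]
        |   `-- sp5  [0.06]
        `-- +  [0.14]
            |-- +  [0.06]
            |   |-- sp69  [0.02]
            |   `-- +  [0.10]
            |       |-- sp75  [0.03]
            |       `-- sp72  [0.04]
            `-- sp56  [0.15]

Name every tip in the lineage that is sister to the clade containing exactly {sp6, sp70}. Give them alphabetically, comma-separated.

The clade containing exactly {sp6, sp70} attaches to the tree at the node subtending ((sp51,sp59),(sp6,sp70)).
The other lineage descending from that same node — the sister group — is (sp51,sp59); its 2 tips in alphabetical order are the answer.

sp51, sp59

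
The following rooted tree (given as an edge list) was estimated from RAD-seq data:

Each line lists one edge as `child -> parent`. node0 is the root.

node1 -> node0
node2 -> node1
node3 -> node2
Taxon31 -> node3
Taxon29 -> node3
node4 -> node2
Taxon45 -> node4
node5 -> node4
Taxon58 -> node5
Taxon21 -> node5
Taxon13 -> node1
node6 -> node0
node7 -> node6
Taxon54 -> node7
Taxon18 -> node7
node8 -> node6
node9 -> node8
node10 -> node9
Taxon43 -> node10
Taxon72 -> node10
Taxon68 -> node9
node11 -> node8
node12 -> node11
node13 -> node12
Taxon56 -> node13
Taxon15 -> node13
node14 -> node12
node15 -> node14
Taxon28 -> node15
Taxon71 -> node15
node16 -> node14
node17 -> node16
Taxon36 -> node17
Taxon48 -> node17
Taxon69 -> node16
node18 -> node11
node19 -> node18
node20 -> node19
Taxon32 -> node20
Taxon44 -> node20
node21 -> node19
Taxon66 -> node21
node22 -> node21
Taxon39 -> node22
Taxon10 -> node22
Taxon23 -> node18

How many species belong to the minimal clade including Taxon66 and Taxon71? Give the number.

13

The MRCA of Taxon66 and Taxon71 is the node subtending (((Taxon56,Taxon15),((Taxon28,Taxon71),((Taxon36,Taxon48),Taxon69))),(((Taxon32,Taxon44),(Taxon66,(Taxon39,Taxon10))),Taxon23)).
That clade contains 13 terminal taxa: Taxon10, Taxon15, Taxon23, Taxon28, Taxon32, Taxon36, Taxon39, Taxon44, Taxon48, Taxon56, Taxon66, Taxon69, Taxon71.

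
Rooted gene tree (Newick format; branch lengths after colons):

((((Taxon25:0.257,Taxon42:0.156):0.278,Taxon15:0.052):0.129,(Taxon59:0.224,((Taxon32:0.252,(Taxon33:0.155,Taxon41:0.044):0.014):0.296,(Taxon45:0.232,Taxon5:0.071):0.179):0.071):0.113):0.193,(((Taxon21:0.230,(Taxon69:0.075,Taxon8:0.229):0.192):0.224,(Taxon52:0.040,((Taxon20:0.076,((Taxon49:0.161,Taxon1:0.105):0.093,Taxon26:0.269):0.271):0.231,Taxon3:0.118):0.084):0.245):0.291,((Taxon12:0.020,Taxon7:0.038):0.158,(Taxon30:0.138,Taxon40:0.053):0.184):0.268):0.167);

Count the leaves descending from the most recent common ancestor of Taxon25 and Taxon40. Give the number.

22

The MRCA of Taxon25 and Taxon40 is the root, so the clade is the entire tree.
That clade contains 22 terminal taxa: Taxon1, Taxon12, Taxon15, Taxon20, Taxon21, Taxon25, Taxon26, Taxon3, Taxon30, Taxon32, Taxon33, Taxon40, Taxon41, Taxon42, Taxon45, Taxon49, Taxon5, Taxon52, Taxon59, Taxon69, Taxon7, Taxon8.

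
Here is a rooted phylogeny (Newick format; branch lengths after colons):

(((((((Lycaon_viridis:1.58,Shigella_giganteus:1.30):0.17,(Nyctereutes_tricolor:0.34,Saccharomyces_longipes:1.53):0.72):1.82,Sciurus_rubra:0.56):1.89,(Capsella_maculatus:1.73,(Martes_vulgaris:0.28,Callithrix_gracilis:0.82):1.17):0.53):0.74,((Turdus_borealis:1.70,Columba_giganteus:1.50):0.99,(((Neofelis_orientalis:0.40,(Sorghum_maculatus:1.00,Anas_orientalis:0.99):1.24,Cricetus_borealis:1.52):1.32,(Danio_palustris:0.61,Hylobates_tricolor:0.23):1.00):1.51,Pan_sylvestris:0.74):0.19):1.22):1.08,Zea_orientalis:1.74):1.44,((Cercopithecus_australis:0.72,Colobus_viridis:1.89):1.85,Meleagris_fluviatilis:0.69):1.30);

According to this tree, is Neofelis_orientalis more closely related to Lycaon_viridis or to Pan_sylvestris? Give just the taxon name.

The MRCA of Neofelis_orientalis and Pan_sylvestris subtends (((Neofelis_orientalis,(Sorghum_maculatus,Anas_orientalis),Cricetus_borealis),(Danio_palustris,Hylobates_tricolor)),Pan_sylvestris) (7 taxa).
The MRCA of Neofelis_orientalis and Lycaon_viridis subtends (((((Lycaon_viridis,Shigella_giganteus),(Nyctereutes_tricolor,Saccharomyces_longipes)),Sciurus_rubra),(Capsella_maculatus,(Martes_vulgaris,Callithrix_gracilis))),((Turdus_borealis,Columba_giganteus),(((Neofelis_orientalis,(Sorghum_maculatus,Anas_orientalis),Cricetus_borealis),(Danio_palustris,Hylobates_tricolor)),Pan_sylvestris))) (17 taxa).
The first is nested inside the second, so Neofelis_orientalis shares a more recent common ancestor with Pan_sylvestris.

Pan_sylvestris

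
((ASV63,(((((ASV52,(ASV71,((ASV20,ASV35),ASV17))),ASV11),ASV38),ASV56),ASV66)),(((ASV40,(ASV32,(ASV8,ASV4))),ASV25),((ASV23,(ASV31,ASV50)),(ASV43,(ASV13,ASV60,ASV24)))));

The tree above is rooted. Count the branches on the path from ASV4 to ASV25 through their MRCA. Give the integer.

The MRCA of ASV4 and ASV25 is the node subtending ((ASV40,(ASV32,(ASV8,ASV4))),ASV25).
From ASV4 up to that node: 4 branches. From ASV25 up to the same node: 1 branch. Total: 4 + 1 = 5.

5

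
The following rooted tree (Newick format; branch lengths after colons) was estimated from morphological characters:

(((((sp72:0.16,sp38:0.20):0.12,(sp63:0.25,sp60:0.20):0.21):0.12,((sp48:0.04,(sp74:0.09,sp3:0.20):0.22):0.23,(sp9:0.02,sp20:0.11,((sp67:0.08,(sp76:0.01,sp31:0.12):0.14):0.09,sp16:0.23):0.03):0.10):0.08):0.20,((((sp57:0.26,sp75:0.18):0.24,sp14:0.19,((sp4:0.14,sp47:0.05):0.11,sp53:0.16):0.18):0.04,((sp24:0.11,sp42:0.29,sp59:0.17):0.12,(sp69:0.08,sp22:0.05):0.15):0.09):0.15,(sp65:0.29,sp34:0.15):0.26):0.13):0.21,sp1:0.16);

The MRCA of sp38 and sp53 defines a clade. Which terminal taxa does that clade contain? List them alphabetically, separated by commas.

sp14, sp16, sp20, sp22, sp24, sp3, sp31, sp34, sp38, sp4, sp42, sp47, sp48, sp53, sp57, sp59, sp60, sp63, sp65, sp67, sp69, sp72, sp74, sp75, sp76, sp9

Tracing sp38: it sits inside (sp72,sp38).
Tracing sp53: it sits inside ((sp4,sp47),sp53).
The smallest clade enclosing both is ((((sp72,sp38),(sp63,sp60)),((sp48,(sp74,sp3)),(sp9,sp20,((sp67,(sp76,sp31)),sp16)))),((((sp57,sp75),sp14,((sp4,sp47),sp53)),((sp24,sp42,sp59),(sp69,sp22))),(sp65,sp34))); the answer is its 26 terminal taxa in alphabetical order.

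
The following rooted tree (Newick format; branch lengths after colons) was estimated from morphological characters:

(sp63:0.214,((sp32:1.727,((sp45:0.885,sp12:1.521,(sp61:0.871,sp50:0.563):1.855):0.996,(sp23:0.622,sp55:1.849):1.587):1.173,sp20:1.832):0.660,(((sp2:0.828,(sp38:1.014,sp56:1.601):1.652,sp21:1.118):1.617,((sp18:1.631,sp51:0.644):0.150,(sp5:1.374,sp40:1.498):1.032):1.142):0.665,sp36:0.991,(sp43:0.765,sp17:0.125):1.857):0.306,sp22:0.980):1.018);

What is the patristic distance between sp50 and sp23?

The path runs sp50 → … → MRCA → … → sp23; the MRCA is the node subtending ((sp45,sp12,(sp61,sp50)),(sp23,sp55)).
Branch lengths along that path: 0.563 + 1.855 + 0.996 + 1.587 + 0.622 = 5.623.

5.623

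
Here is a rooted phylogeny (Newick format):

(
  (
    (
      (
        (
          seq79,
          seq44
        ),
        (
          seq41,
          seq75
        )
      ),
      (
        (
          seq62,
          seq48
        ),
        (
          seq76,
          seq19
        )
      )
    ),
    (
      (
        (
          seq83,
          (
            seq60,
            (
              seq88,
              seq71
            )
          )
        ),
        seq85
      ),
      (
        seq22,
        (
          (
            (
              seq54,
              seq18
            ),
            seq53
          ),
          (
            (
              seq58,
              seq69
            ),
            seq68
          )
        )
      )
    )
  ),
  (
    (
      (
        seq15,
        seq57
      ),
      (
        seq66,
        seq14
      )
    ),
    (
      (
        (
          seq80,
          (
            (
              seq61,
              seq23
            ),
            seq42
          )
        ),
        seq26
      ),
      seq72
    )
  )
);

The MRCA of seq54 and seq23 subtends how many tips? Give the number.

The MRCA of seq54 and seq23 is the root, so the clade is the entire tree.
That clade contains 30 terminal taxa: seq14, seq15, seq18, seq19, seq22, seq23, seq26, seq41, seq42, seq44, seq48, seq53, seq54, seq57, seq58, seq60, seq61, seq62, seq66, seq68, seq69, seq71, seq72, seq75, seq76, seq79, seq80, seq83, seq85, seq88.

30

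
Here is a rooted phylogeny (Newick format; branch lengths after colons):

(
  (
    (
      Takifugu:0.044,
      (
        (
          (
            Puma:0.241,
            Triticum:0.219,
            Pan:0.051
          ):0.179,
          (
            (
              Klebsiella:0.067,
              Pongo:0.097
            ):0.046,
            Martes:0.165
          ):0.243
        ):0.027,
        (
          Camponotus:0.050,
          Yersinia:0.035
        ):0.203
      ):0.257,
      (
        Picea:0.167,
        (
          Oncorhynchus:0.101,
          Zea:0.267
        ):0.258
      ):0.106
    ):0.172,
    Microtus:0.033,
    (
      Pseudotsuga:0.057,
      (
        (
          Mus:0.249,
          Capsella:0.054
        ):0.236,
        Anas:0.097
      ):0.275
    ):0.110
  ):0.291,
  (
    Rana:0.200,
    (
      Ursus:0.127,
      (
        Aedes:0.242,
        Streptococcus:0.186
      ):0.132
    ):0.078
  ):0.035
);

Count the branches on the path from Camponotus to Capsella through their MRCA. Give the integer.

8

The MRCA of Camponotus and Capsella is the node subtending ((Takifugu,(((Puma,Triticum,Pan),((Klebsiella,Pongo),Martes)),(Camponotus,Yersinia)),(Picea,(Oncorhynchus,Zea))),Microtus,(Pseudotsuga,((Mus,Capsella),Anas))).
From Camponotus up to that node: 4 branches. From Capsella up to the same node: 4 branches. Total: 4 + 4 = 8.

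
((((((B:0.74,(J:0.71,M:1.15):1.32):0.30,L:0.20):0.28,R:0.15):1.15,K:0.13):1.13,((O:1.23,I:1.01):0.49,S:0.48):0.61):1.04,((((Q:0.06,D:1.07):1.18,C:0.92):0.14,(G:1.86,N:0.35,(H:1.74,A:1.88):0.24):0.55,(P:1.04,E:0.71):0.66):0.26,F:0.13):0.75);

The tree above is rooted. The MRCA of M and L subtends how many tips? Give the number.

4

The MRCA of M and L is the node subtending ((B,(J,M)),L).
That clade contains 4 terminal taxa: B, J, L, M.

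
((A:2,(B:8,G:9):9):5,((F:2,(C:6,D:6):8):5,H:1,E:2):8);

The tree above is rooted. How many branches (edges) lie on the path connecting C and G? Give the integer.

7

The MRCA of C and G is the root of the tree.
From C up to that node: 4 branches. From G up to the same node: 3 branches. Total: 4 + 3 = 7.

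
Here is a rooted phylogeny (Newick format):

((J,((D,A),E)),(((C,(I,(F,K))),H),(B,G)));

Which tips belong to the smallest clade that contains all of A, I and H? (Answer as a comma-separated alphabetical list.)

A, B, C, D, E, F, G, H, I, J, K

Tracing A: it sits inside (D,A).
Tracing I: it sits inside (I,(F,K)).
Tracing H: it sits inside ((C,(I,(F,K))),H).
The smallest clade enclosing all 3 is the whole tree (their MRCA is the root), so the answer is all 11 tips in alphabetical order.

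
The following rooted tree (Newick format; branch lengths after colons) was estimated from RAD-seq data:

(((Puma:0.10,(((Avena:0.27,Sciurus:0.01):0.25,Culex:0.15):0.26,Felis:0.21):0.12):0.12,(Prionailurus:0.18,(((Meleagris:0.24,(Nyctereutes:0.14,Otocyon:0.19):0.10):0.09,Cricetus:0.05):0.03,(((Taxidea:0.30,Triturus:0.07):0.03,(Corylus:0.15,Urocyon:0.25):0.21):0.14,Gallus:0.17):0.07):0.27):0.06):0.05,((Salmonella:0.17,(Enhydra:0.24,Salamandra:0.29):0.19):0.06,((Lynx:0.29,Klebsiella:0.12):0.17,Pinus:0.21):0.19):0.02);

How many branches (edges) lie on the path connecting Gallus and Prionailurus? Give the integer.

4

The MRCA of Gallus and Prionailurus is the node subtending (Prionailurus,(((Meleagris,(Nyctereutes,Otocyon)),Cricetus),(((Taxidea,Triturus),(Corylus,Urocyon)),Gallus))).
From Gallus up to that node: 3 branches. From Prionailurus up to the same node: 1 branch. Total: 3 + 1 = 4.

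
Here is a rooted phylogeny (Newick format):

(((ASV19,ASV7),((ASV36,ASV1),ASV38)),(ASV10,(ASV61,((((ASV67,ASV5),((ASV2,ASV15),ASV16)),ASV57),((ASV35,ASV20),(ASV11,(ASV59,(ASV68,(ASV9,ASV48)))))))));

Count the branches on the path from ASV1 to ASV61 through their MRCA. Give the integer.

The MRCA of ASV1 and ASV61 is the root of the tree.
From ASV1 up to that node: 4 branches. From ASV61 up to the same node: 3 branches. Total: 4 + 3 = 7.

7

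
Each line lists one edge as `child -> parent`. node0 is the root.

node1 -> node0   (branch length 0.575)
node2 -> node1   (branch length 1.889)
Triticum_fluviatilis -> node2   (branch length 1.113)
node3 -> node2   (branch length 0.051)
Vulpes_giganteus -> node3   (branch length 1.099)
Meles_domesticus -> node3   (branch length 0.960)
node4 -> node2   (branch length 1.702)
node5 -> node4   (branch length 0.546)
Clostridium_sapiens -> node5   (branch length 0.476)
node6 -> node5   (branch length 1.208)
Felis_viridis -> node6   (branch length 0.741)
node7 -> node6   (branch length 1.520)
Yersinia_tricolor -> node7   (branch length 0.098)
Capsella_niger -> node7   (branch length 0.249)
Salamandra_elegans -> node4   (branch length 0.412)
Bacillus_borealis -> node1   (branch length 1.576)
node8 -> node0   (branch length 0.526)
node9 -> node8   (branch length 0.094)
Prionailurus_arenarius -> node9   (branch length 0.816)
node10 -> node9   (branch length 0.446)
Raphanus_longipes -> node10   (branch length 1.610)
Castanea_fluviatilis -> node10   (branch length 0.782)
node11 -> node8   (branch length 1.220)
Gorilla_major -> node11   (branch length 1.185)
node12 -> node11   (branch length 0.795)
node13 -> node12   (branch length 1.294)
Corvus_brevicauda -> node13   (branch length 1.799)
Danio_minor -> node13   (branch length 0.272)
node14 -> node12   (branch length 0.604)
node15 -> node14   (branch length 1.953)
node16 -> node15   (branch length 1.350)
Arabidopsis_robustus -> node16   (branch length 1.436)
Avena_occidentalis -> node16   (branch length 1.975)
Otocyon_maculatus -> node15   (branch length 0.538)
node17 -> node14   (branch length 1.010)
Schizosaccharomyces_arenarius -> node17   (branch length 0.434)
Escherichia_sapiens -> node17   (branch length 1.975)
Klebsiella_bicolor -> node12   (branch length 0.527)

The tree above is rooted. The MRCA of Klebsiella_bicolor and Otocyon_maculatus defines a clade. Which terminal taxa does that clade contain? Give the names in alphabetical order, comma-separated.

Tracing Klebsiella_bicolor: it sits inside ((Corvus_brevicauda,Danio_minor),(((Arabidopsis_robustus,Avena_occidentalis),Otocyon_maculatus),(Schizosaccharomyces_arenarius,Escherichia_sapiens)),Klebsiella_bicolor).
Tracing Otocyon_maculatus: it sits inside ((Arabidopsis_robustus,Avena_occidentalis),Otocyon_maculatus).
The smallest clade enclosing both is ((Corvus_brevicauda,Danio_minor),(((Arabidopsis_robustus,Avena_occidentalis),Otocyon_maculatus),(Schizosaccharomyces_arenarius,Escherichia_sapiens)),Klebsiella_bicolor); the answer is its 8 terminal taxa in alphabetical order.

Arabidopsis_robustus, Avena_occidentalis, Corvus_brevicauda, Danio_minor, Escherichia_sapiens, Klebsiella_bicolor, Otocyon_maculatus, Schizosaccharomyces_arenarius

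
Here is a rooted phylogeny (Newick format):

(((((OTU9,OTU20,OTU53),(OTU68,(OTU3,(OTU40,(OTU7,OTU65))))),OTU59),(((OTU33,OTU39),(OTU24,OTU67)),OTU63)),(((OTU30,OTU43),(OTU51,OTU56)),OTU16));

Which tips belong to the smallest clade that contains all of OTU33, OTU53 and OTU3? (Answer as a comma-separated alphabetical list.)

Tracing OTU33: it sits inside (OTU33,OTU39).
Tracing OTU53: it sits inside (OTU9,OTU20,OTU53).
Tracing OTU3: it sits inside (OTU3,(OTU40,(OTU7,OTU65))).
The smallest clade enclosing all 3 is ((((OTU9,OTU20,OTU53),(OTU68,(OTU3,(OTU40,(OTU7,OTU65))))),OTU59),(((OTU33,OTU39),(OTU24,OTU67)),OTU63)); the answer is its 14 terminal taxa in alphabetical order.

OTU20, OTU24, OTU3, OTU33, OTU39, OTU40, OTU53, OTU59, OTU63, OTU65, OTU67, OTU68, OTU7, OTU9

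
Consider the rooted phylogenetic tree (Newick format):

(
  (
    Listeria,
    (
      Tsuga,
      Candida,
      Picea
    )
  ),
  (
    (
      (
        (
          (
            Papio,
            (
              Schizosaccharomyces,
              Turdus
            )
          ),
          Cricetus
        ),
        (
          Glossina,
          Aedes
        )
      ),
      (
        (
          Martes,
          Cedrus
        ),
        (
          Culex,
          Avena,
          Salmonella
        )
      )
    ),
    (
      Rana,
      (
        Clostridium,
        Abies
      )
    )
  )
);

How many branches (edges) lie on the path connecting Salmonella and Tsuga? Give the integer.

8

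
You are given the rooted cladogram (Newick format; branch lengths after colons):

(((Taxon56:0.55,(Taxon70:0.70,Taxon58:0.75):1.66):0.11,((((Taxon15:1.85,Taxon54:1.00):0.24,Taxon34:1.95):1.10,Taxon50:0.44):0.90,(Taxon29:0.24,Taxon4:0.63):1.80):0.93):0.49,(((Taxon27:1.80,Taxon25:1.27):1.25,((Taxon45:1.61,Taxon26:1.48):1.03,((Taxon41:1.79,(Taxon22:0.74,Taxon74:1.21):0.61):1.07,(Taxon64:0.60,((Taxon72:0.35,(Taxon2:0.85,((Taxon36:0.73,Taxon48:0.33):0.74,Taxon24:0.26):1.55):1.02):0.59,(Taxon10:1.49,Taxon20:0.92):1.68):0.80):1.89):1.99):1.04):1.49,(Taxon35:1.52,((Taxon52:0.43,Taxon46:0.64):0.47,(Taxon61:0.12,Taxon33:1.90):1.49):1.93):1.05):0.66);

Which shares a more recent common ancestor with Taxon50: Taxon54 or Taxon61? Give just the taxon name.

The MRCA of Taxon50 and Taxon54 subtends (((Taxon15,Taxon54),Taxon34),Taxon50) (4 taxa).
The MRCA of Taxon50 and Taxon61 is the root, subtending the entire tree (29 taxa).
The first is nested inside the second, so Taxon50 shares a more recent common ancestor with Taxon54.

Taxon54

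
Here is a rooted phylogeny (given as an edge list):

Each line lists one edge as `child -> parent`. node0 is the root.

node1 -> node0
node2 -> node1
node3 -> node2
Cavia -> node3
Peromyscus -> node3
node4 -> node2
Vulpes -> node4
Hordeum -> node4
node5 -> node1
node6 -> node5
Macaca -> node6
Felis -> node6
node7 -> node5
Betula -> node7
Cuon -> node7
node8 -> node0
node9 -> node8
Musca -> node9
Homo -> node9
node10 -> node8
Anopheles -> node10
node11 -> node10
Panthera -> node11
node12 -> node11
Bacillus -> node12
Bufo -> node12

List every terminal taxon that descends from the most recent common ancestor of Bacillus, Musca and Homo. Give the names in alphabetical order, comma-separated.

Tracing Bacillus: it sits inside (Bacillus,Bufo).
Tracing Musca: it sits inside (Musca,Homo).
Tracing Homo: it sits inside (Musca,Homo).
The smallest clade enclosing all 3 is ((Musca,Homo),(Anopheles,(Panthera,(Bacillus,Bufo)))); the answer is its 6 terminal taxa in alphabetical order.

Anopheles, Bacillus, Bufo, Homo, Musca, Panthera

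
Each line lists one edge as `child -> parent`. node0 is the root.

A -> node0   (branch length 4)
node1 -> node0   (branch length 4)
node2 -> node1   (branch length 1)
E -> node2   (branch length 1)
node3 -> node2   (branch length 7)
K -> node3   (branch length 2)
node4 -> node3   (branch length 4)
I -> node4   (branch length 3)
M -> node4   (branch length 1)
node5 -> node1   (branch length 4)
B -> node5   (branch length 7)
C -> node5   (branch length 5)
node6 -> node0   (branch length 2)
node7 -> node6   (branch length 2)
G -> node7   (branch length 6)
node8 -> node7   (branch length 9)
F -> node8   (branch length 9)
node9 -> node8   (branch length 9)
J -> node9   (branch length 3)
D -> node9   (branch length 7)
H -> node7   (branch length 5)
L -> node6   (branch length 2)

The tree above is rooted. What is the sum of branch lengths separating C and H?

The path runs C → … → MRCA → … → H; the MRCA is the root of the tree.
Branch lengths along that path: 5 + 4 + 4 + 2 + 2 + 5 = 22.

22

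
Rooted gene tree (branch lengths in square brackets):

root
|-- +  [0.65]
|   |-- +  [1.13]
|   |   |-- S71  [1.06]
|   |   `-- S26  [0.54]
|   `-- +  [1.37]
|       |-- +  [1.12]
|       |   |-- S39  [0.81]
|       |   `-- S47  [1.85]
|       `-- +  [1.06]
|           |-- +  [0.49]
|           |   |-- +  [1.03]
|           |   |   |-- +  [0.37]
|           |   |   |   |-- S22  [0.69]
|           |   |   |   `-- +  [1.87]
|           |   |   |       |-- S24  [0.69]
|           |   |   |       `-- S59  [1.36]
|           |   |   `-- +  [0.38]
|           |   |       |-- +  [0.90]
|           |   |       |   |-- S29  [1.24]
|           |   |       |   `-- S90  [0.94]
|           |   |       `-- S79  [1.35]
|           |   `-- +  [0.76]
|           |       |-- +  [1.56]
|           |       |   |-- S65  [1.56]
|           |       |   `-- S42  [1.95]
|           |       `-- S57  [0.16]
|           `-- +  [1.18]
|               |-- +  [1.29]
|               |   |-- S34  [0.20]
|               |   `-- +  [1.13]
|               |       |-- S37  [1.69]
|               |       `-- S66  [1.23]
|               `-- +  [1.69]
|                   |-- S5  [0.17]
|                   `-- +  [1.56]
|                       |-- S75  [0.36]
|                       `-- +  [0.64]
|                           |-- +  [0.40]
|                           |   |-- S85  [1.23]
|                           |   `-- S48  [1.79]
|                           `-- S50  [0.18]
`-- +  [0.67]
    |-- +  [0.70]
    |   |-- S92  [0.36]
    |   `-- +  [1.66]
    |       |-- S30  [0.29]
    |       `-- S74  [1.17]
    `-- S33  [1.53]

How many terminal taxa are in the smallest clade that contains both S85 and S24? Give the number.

17

The MRCA of S85 and S24 is the node subtending ((((S22,(S24,S59)),((S29,S90),S79)),((S65,S42),S57)),((S34,(S37,S66)),(S5,(S75,((S85,S48),S50))))).
That clade contains 17 terminal taxa: S22, S24, S29, S34, S37, S42, S48, S5, S50, S57, S59, S65, S66, S75, S79, S85, S90.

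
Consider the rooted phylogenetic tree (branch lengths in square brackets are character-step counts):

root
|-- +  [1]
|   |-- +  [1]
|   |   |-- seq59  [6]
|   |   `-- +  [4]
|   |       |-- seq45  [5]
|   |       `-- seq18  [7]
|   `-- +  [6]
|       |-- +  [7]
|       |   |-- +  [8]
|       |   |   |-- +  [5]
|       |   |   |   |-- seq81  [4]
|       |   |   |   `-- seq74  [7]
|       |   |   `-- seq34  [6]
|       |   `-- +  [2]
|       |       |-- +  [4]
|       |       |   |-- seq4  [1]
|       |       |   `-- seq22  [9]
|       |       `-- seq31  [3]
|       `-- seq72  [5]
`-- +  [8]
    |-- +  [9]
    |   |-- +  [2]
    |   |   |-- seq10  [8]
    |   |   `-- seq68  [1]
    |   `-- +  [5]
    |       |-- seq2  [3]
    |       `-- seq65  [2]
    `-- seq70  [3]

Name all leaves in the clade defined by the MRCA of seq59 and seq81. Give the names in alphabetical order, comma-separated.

seq18, seq22, seq31, seq34, seq4, seq45, seq59, seq72, seq74, seq81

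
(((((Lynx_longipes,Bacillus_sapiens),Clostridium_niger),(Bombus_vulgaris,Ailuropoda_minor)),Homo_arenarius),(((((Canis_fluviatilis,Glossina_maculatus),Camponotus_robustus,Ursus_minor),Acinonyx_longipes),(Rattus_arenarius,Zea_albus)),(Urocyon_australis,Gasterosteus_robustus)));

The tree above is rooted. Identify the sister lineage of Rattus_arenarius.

Zea_albus

Rattus_arenarius attaches to the tree at the node subtending (Rattus_arenarius,Zea_albus).
The other lineage descending from that same node — the sister group — is the single tip Zea_albus.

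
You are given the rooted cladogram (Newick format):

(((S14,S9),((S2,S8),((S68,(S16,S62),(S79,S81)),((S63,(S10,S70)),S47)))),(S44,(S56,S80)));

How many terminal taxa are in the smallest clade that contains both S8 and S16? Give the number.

11

The MRCA of S8 and S16 is the node subtending ((S2,S8),((S68,(S16,S62),(S79,S81)),((S63,(S10,S70)),S47))).
That clade contains 11 terminal taxa: S10, S16, S2, S47, S62, S63, S68, S70, S79, S8, S81.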